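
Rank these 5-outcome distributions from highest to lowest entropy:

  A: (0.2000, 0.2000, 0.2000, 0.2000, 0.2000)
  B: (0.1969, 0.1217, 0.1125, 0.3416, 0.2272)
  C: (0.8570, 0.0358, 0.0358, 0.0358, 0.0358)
A > B > C

Key insight: Entropy is maximized by uniform distributions and minimized by concentrated distributions.

- Uniform distributions have maximum entropy log₂(5) = 2.3219 bits
- The more "peaked" or concentrated a distribution, the lower its entropy

Entropies:
  H(A) = 2.3219 bits
  H(B) = 2.2012 bits
  H(C) = 0.8780 bits

Ranking: A > B > C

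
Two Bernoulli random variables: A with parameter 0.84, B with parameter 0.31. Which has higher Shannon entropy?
B

For binary distributions, entropy is maximized at p=0.5 and decreases as p moves toward 0 or 1.

H(A) = H(0.84) = 0.6343 bits
H(B) = H(0.31) = 0.8932 bits

Distribution B (p=0.31) is closer to uniform (p=0.5), so it has higher entropy.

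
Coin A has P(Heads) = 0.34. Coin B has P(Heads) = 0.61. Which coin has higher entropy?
B

For binary distributions, entropy is maximized at p=0.5 and decreases as p moves toward 0 or 1.

H(A) = H(0.34) = 0.9248 bits
H(B) = H(0.61) = 0.9648 bits

Distribution B (p=0.61) is closer to uniform (p=0.5), so it has higher entropy.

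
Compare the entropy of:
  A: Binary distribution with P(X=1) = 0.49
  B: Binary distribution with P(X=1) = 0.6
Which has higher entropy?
A

For binary distributions, entropy is maximized at p=0.5 and decreases as p moves toward 0 or 1.

H(A) = H(0.49) = 0.9997 bits
H(B) = H(0.6) = 0.9710 bits

Distribution A (p=0.49) is closer to uniform (p=0.5), so it has higher entropy.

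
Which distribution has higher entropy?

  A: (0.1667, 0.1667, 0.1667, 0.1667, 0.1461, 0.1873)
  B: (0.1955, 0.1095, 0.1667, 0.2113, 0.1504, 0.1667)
A

Both distributions are close to uniform, making this a harder comparison.

H(A) = 2.5813 bits
H(B) = 2.5563 bits

The distribution closer to uniform has higher entropy.
Answer: A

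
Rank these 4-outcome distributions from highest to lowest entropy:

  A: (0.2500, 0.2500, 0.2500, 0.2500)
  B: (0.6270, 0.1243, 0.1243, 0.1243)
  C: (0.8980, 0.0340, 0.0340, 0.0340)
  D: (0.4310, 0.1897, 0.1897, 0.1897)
A > D > B > C

Key insight: Entropy is maximized by uniform distributions and minimized by concentrated distributions.

Entropies:
  H(A) = 2.0000 bits
  H(B) = 1.5441 bits
  H(C) = 0.6370 bits
  H(D) = 1.8881 bits

Ranking: A > D > B > C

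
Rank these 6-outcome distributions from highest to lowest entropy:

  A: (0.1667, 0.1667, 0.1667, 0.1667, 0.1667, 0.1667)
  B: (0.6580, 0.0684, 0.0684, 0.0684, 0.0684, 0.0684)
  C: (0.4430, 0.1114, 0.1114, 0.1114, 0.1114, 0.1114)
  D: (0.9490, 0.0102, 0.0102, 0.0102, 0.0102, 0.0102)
A > C > B > D

Key insight: Entropy is maximized by uniform distributions and minimized by concentrated distributions.

Entropies:
  H(A) = 2.5850 bits
  H(B) = 1.7208 bits
  H(C) = 2.2839 bits
  H(D) = 0.4090 bits

Ranking: A > C > B > D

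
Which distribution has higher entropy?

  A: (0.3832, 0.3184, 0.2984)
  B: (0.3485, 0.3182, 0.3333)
B

Both distributions are close to uniform, making this a harder comparison.

H(A) = 1.5766 bits
H(B) = 1.5840 bits

The distribution closer to uniform has higher entropy.
Answer: B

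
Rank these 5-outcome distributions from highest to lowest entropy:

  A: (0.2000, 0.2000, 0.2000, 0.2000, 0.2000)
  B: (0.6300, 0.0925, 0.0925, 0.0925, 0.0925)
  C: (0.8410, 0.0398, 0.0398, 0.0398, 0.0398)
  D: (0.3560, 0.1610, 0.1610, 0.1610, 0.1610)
A > D > B > C

Key insight: Entropy is maximized by uniform distributions and minimized by concentrated distributions.

Entropies:
  H(A) = 2.3219 bits
  H(B) = 1.6907 bits
  H(C) = 0.9499 bits
  H(D) = 2.2273 bits

Ranking: A > D > B > C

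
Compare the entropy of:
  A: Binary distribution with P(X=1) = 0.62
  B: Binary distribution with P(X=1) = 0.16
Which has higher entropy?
A

For binary distributions, entropy is maximized at p=0.5 and decreases as p moves toward 0 or 1.

H(A) = H(0.62) = 0.9580 bits
H(B) = H(0.16) = 0.6343 bits

Distribution A (p=0.62) is closer to uniform (p=0.5), so it has higher entropy.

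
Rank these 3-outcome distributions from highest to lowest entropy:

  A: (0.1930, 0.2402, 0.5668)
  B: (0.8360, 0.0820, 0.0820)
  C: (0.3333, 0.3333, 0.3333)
C > A > B

Key insight: Entropy is maximized by uniform distributions and minimized by concentrated distributions.

- Uniform distributions have maximum entropy log₂(3) = 1.5850 bits
- The more "peaked" or concentrated a distribution, the lower its entropy

Entropies:
  H(A) = 1.4165 bits
  H(B) = 0.8078 bits
  H(C) = 1.5850 bits

Ranking: C > A > B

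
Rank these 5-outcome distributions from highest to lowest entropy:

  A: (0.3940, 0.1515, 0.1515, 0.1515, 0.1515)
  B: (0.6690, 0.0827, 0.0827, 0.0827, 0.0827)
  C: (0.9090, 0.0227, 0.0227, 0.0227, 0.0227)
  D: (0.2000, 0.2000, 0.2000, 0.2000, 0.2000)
D > A > B > C

Key insight: Entropy is maximized by uniform distributions and minimized by concentrated distributions.

Entropies:
  H(A) = 2.1793 bits
  H(B) = 1.5779 bits
  H(C) = 0.6218 bits
  H(D) = 2.3219 bits

Ranking: D > A > B > C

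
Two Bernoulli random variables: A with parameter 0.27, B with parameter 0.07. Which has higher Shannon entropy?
A

For binary distributions, entropy is maximized at p=0.5 and decreases as p moves toward 0 or 1.

H(A) = H(0.27) = 0.8415 bits
H(B) = H(0.07) = 0.3659 bits

Distribution A (p=0.27) is closer to uniform (p=0.5), so it has higher entropy.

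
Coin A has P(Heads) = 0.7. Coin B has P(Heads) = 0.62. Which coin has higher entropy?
B

For binary distributions, entropy is maximized at p=0.5 and decreases as p moves toward 0 or 1.

H(A) = H(0.7) = 0.8813 bits
H(B) = H(0.62) = 0.9580 bits

Distribution B (p=0.62) is closer to uniform (p=0.5), so it has higher entropy.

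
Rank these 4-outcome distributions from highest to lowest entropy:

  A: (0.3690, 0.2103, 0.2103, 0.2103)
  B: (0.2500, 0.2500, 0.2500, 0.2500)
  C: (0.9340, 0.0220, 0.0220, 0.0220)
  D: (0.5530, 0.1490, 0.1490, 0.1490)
B > A > D > C

Key insight: Entropy is maximized by uniform distributions and minimized by concentrated distributions.

Entropies:
  H(A) = 1.9500 bits
  H(B) = 2.0000 bits
  H(C) = 0.4554 bits
  H(D) = 1.7004 bits

Ranking: B > A > D > C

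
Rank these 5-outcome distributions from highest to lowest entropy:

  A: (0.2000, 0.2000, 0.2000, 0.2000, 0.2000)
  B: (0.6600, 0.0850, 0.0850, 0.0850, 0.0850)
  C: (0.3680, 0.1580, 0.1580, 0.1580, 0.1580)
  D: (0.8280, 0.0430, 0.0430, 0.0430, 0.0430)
A > C > B > D

Key insight: Entropy is maximized by uniform distributions and minimized by concentrated distributions.

Entropies:
  H(A) = 2.3219 bits
  H(B) = 1.6048 bits
  H(C) = 2.2131 bits
  H(D) = 1.0063 bits

Ranking: A > C > B > D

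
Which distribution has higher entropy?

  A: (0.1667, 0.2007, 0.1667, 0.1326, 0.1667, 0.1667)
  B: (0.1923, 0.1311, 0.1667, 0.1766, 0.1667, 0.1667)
B

Both distributions are close to uniform, making this a harder comparison.

H(A) = 2.5748 bits
H(B) = 2.5759 bits

The distribution closer to uniform has higher entropy.
Answer: B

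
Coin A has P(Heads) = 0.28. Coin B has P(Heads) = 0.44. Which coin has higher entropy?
B

For binary distributions, entropy is maximized at p=0.5 and decreases as p moves toward 0 or 1.

H(A) = H(0.28) = 0.8555 bits
H(B) = H(0.44) = 0.9896 bits

Distribution B (p=0.44) is closer to uniform (p=0.5), so it has higher entropy.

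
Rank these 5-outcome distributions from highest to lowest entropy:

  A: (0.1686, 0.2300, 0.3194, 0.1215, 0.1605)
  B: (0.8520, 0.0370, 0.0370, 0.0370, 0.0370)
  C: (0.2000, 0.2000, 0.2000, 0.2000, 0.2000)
C > A > B

Key insight: Entropy is maximized by uniform distributions and minimized by concentrated distributions.

- Uniform distributions have maximum entropy log₂(5) = 2.3219 bits
- The more "peaked" or concentrated a distribution, the lower its entropy

Entropies:
  H(A) = 2.2397 bits
  H(B) = 0.9008 bits
  H(C) = 2.3219 bits

Ranking: C > A > B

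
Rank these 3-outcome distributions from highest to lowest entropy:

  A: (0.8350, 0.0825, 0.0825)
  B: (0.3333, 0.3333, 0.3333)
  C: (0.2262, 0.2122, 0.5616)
B > C > A

Key insight: Entropy is maximized by uniform distributions and minimized by concentrated distributions.

- Uniform distributions have maximum entropy log₂(3) = 1.5850 bits
- The more "peaked" or concentrated a distribution, the lower its entropy

Entropies:
  H(A) = 0.8111 bits
  H(B) = 1.5850 bits
  H(C) = 1.4271 bits

Ranking: B > C > A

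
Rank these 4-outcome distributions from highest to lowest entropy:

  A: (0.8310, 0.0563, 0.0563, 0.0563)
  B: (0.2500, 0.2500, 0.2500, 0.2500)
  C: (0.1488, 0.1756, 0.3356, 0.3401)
B > C > A

Key insight: Entropy is maximized by uniform distributions and minimized by concentrated distributions.

- Uniform distributions have maximum entropy log₂(4) = 2.0000 bits
- The more "peaked" or concentrated a distribution, the lower its entropy

Entropies:
  H(A) = 0.9233 bits
  H(B) = 2.0000 bits
  H(C) = 1.9074 bits

Ranking: B > C > A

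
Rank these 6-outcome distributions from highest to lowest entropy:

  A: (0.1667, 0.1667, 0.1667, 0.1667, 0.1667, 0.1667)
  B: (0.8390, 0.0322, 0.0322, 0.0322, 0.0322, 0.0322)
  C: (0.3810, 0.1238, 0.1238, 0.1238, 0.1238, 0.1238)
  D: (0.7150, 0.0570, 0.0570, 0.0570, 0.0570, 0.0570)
A > C > D > B

Key insight: Entropy is maximized by uniform distributions and minimized by concentrated distributions.

Entropies:
  H(A) = 2.5850 bits
  H(B) = 1.0105 bits
  H(C) = 2.3960 bits
  H(D) = 1.5239 bits

Ranking: A > C > D > B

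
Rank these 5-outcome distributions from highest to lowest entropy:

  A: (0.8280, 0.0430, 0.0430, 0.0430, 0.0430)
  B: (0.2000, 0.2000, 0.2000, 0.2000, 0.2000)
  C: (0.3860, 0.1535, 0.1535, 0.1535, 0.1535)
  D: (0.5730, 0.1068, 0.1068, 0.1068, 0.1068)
B > C > D > A

Key insight: Entropy is maximized by uniform distributions and minimized by concentrated distributions.

Entropies:
  H(A) = 1.0063 bits
  H(B) = 2.3219 bits
  H(C) = 2.1902 bits
  H(D) = 1.8386 bits

Ranking: B > C > D > A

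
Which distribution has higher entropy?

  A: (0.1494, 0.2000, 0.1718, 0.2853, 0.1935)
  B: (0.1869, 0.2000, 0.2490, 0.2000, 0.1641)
B

Both distributions are close to uniform, making this a harder comparison.

H(A) = 2.2855 bits
H(B) = 2.3083 bits

The distribution closer to uniform has higher entropy.
Answer: B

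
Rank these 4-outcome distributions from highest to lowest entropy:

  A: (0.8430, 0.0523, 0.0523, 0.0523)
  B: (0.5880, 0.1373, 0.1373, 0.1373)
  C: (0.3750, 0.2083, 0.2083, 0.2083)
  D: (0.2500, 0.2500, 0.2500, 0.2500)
D > C > B > A

Key insight: Entropy is maximized by uniform distributions and minimized by concentrated distributions.

Entropies:
  H(A) = 0.8759 bits
  H(B) = 1.6305 bits
  H(C) = 1.9450 bits
  H(D) = 2.0000 bits

Ranking: D > C > B > A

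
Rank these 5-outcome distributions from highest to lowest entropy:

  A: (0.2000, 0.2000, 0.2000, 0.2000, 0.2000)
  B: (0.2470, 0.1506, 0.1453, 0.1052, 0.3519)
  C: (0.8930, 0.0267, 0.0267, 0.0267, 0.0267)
A > B > C

Key insight: Entropy is maximized by uniform distributions and minimized by concentrated distributions.

- Uniform distributions have maximum entropy log₂(5) = 2.3219 bits
- The more "peaked" or concentrated a distribution, the lower its entropy

Entropies:
  H(A) = 2.3219 bits
  H(B) = 2.1860 bits
  H(C) = 0.7048 bits

Ranking: A > B > C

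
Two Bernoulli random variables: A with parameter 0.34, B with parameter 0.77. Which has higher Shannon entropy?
A

For binary distributions, entropy is maximized at p=0.5 and decreases as p moves toward 0 or 1.

H(A) = H(0.34) = 0.9248 bits
H(B) = H(0.77) = 0.7780 bits

Distribution A (p=0.34) is closer to uniform (p=0.5), so it has higher entropy.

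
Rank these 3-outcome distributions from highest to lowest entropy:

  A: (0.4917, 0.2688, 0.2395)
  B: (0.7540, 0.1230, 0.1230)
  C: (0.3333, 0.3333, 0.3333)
C > A > B

Key insight: Entropy is maximized by uniform distributions and minimized by concentrated distributions.

- Uniform distributions have maximum entropy log₂(3) = 1.5850 bits
- The more "peaked" or concentrated a distribution, the lower its entropy

Entropies:
  H(A) = 1.5069 bits
  H(B) = 1.0509 bits
  H(C) = 1.5850 bits

Ranking: C > A > B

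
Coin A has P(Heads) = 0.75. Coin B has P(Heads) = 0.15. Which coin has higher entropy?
A

For binary distributions, entropy is maximized at p=0.5 and decreases as p moves toward 0 or 1.

H(A) = H(0.75) = 0.8113 bits
H(B) = H(0.15) = 0.6098 bits

Distribution A (p=0.75) is closer to uniform (p=0.5), so it has higher entropy.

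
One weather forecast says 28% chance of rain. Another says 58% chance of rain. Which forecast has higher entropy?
58% forecast

Treat each forecast as a Bernoulli distribution. Binary entropy is maximized at p=0.5 and falls off symmetrically toward 0 or 1. The 58% forecast is closer to 50%, so it is more uncertain. H(28%) ≈ 0.855 bits, H(58%) ≈ 0.981 bits.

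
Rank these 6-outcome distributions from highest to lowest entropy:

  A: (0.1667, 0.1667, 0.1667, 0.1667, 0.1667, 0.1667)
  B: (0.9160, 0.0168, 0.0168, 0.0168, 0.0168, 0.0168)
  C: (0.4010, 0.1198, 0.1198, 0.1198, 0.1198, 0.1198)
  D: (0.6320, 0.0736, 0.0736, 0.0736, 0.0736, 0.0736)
A > C > D > B

Key insight: Entropy is maximized by uniform distributions and minimized by concentrated distributions.

Entropies:
  H(A) = 2.5850 bits
  H(B) = 0.6112 bits
  H(C) = 2.3624 bits
  H(D) = 1.8036 bits

Ranking: A > C > D > B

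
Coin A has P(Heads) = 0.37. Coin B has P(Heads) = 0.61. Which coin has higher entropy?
B

For binary distributions, entropy is maximized at p=0.5 and decreases as p moves toward 0 or 1.

H(A) = H(0.37) = 0.9507 bits
H(B) = H(0.61) = 0.9648 bits

Distribution B (p=0.61) is closer to uniform (p=0.5), so it has higher entropy.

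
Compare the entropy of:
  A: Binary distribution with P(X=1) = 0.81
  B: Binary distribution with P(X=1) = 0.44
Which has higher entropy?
B

For binary distributions, entropy is maximized at p=0.5 and decreases as p moves toward 0 or 1.

H(A) = H(0.81) = 0.7015 bits
H(B) = H(0.44) = 0.9896 bits

Distribution B (p=0.44) is closer to uniform (p=0.5), so it has higher entropy.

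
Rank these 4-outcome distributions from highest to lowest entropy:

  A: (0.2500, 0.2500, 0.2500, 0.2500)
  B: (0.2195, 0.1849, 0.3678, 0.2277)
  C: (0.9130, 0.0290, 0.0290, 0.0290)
A > B > C

Key insight: Entropy is maximized by uniform distributions and minimized by concentrated distributions.

- Uniform distributions have maximum entropy log₂(4) = 2.0000 bits
- The more "peaked" or concentrated a distribution, the lower its entropy

Entropies:
  H(A) = 2.0000 bits
  H(B) = 1.9474 bits
  H(C) = 0.5643 bits

Ranking: A > B > C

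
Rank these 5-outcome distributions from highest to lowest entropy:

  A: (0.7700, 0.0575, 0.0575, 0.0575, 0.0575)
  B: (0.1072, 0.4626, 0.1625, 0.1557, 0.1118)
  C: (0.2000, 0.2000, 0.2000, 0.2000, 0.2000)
C > B > A

Key insight: Entropy is maximized by uniform distributions and minimized by concentrated distributions.

- Uniform distributions have maximum entropy log₂(5) = 2.3219 bits
- The more "peaked" or concentrated a distribution, the lower its entropy

Entropies:
  H(A) = 1.2380 bits
  H(B) = 2.0572 bits
  H(C) = 2.3219 bits

Ranking: C > B > A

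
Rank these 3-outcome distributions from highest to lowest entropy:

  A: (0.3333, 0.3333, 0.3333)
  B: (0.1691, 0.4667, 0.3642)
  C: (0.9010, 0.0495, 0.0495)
A > B > C

Key insight: Entropy is maximized by uniform distributions and minimized by concentrated distributions.

- Uniform distributions have maximum entropy log₂(3) = 1.5850 bits
- The more "peaked" or concentrated a distribution, the lower its entropy

Entropies:
  H(A) = 1.5850 bits
  H(B) = 1.4774 bits
  H(C) = 0.5648 bits

Ranking: A > B > C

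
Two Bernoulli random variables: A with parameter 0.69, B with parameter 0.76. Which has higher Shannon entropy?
A

For binary distributions, entropy is maximized at p=0.5 and decreases as p moves toward 0 or 1.

H(A) = H(0.69) = 0.8932 bits
H(B) = H(0.76) = 0.7950 bits

Distribution A (p=0.69) is closer to uniform (p=0.5), so it has higher entropy.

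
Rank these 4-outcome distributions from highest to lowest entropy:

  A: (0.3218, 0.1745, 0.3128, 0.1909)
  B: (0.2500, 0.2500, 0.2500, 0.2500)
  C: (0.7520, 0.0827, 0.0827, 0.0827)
B > A > C

Key insight: Entropy is maximized by uniform distributions and minimized by concentrated distributions.

- Uniform distributions have maximum entropy log₂(4) = 2.0000 bits
- The more "peaked" or concentrated a distribution, the lower its entropy

Entropies:
  H(A) = 1.9464 bits
  H(B) = 2.0000 bits
  H(C) = 1.2012 bits

Ranking: B > A > C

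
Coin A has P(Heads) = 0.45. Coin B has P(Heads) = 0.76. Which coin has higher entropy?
A

For binary distributions, entropy is maximized at p=0.5 and decreases as p moves toward 0 or 1.

H(A) = H(0.45) = 0.9928 bits
H(B) = H(0.76) = 0.7950 bits

Distribution A (p=0.45) is closer to uniform (p=0.5), so it has higher entropy.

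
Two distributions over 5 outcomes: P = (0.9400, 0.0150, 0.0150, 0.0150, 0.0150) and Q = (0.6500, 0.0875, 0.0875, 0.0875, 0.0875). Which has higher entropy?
Q

P is highly concentrated on one outcome (94%), making it nearly deterministic. Q spreads its mass more evenly (max 65%). The more spread-out distribution has higher entropy: H(P) ≈ 0.447 bits, H(Q) ≈ 1.634 bits.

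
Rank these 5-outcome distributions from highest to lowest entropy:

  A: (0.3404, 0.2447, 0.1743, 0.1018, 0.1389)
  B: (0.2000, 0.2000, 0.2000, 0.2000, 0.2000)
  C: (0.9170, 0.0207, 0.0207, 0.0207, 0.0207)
B > A > C

Key insight: Entropy is maximized by uniform distributions and minimized by concentrated distributions.

- Uniform distributions have maximum entropy log₂(5) = 2.3219 bits
- The more "peaked" or concentrated a distribution, the lower its entropy

Entropies:
  H(A) = 2.1965 bits
  H(B) = 2.3219 bits
  H(C) = 0.5787 bits

Ranking: B > A > C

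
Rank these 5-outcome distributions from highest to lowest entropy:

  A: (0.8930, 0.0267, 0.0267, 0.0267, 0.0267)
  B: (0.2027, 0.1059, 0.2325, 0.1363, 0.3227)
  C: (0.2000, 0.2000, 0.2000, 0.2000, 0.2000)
C > B > A

Key insight: Entropy is maximized by uniform distributions and minimized by concentrated distributions.

- Uniform distributions have maximum entropy log₂(5) = 2.3219 bits
- The more "peaked" or concentrated a distribution, the lower its entropy

Entropies:
  H(A) = 0.7048 bits
  H(B) = 2.2175 bits
  H(C) = 2.3219 bits

Ranking: C > B > A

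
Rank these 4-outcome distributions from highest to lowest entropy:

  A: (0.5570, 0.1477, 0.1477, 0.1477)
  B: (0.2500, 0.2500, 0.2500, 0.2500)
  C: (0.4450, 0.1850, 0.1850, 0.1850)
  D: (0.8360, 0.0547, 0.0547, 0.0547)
B > C > A > D

Key insight: Entropy is maximized by uniform distributions and minimized by concentrated distributions.

Entropies:
  H(A) = 1.6927 bits
  H(B) = 2.0000 bits
  H(C) = 1.8709 bits
  H(D) = 0.9037 bits

Ranking: B > C > A > D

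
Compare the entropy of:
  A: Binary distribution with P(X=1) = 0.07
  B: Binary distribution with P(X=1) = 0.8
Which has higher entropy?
B

For binary distributions, entropy is maximized at p=0.5 and decreases as p moves toward 0 or 1.

H(A) = H(0.07) = 0.3659 bits
H(B) = H(0.8) = 0.7219 bits

Distribution B (p=0.8) is closer to uniform (p=0.5), so it has higher entropy.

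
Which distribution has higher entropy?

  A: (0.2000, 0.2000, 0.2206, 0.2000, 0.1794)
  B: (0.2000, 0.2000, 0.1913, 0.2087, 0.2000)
B

Both distributions are close to uniform, making this a harder comparison.

H(A) = 2.3189 bits
H(B) = 2.3214 bits

The distribution closer to uniform has higher entropy.
Answer: B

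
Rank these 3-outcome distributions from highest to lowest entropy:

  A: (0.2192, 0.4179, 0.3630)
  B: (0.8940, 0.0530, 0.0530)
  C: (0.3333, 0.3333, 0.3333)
C > A > B

Key insight: Entropy is maximized by uniform distributions and minimized by concentrated distributions.

- Uniform distributions have maximum entropy log₂(3) = 1.5850 bits
- The more "peaked" or concentrated a distribution, the lower its entropy

Entropies:
  H(A) = 1.5367 bits
  H(B) = 0.5937 bits
  H(C) = 1.5850 bits

Ranking: C > A > B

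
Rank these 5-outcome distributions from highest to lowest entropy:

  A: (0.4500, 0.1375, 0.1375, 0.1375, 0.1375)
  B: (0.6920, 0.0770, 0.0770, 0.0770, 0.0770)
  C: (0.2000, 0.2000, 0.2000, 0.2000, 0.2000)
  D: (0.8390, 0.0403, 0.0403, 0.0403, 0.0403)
C > A > B > D

Key insight: Entropy is maximized by uniform distributions and minimized by concentrated distributions.

Entropies:
  H(A) = 2.0928 bits
  H(B) = 1.5069 bits
  H(C) = 2.3219 bits
  H(D) = 0.9587 bits

Ranking: C > A > B > D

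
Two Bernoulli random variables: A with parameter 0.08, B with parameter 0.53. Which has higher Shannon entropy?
B

For binary distributions, entropy is maximized at p=0.5 and decreases as p moves toward 0 or 1.

H(A) = H(0.08) = 0.4022 bits
H(B) = H(0.53) = 0.9974 bits

Distribution B (p=0.53) is closer to uniform (p=0.5), so it has higher entropy.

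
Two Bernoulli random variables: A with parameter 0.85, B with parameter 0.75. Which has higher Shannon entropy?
B

For binary distributions, entropy is maximized at p=0.5 and decreases as p moves toward 0 or 1.

H(A) = H(0.85) = 0.6098 bits
H(B) = H(0.75) = 0.8113 bits

Distribution B (p=0.75) is closer to uniform (p=0.5), so it has higher entropy.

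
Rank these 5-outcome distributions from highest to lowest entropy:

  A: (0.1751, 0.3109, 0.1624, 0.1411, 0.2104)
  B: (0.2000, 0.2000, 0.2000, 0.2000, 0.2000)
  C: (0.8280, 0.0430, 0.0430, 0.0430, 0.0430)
B > A > C

Key insight: Entropy is maximized by uniform distributions and minimized by concentrated distributions.

- Uniform distributions have maximum entropy log₂(5) = 2.3219 bits
- The more "peaked" or concentrated a distribution, the lower its entropy

Entropies:
  H(A) = 2.2620 bits
  H(B) = 2.3219 bits
  H(C) = 1.0063 bits

Ranking: B > A > C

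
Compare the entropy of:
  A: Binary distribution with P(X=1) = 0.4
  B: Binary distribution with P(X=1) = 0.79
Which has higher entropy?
A

For binary distributions, entropy is maximized at p=0.5 and decreases as p moves toward 0 or 1.

H(A) = H(0.4) = 0.9710 bits
H(B) = H(0.79) = 0.7415 bits

Distribution A (p=0.4) is closer to uniform (p=0.5), so it has higher entropy.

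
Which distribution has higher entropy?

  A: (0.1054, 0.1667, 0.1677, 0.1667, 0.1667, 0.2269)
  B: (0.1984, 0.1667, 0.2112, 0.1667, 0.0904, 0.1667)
A

Both distributions are close to uniform, making this a harder comparison.

H(A) = 2.5521 bits
H(B) = 2.5427 bits

The distribution closer to uniform has higher entropy.
Answer: A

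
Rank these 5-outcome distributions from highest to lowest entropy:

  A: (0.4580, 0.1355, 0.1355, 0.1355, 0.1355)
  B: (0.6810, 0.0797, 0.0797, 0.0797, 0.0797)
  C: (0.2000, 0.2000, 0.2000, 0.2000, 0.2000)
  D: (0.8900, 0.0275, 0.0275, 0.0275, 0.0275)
C > A > B > D

Key insight: Entropy is maximized by uniform distributions and minimized by concentrated distributions.

Entropies:
  H(A) = 2.0789 bits
  H(B) = 1.5413 bits
  H(C) = 2.3219 bits
  H(D) = 0.7199 bits

Ranking: C > A > B > D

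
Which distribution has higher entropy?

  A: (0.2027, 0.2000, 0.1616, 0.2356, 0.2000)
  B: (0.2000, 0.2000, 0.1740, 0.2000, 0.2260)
B

Both distributions are close to uniform, making this a harder comparison.

H(A) = 2.3119 bits
H(B) = 2.3170 bits

The distribution closer to uniform has higher entropy.
Answer: B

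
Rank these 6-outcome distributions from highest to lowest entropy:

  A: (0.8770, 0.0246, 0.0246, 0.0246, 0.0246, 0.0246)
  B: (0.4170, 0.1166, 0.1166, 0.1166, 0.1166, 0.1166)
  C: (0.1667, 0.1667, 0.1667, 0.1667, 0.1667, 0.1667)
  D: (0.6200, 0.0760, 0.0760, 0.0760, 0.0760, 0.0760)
C > B > D > A

Key insight: Entropy is maximized by uniform distributions and minimized by concentrated distributions.

Entropies:
  H(A) = 0.8235 bits
  H(B) = 2.3337 bits
  H(C) = 2.5850 bits
  H(D) = 1.8404 bits

Ranking: C > B > D > A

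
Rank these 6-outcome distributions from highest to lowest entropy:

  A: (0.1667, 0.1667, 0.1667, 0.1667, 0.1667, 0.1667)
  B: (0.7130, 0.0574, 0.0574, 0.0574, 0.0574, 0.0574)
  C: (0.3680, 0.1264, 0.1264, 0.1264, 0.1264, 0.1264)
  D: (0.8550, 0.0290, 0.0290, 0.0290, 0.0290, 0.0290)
A > C > B > D

Key insight: Entropy is maximized by uniform distributions and minimized by concentrated distributions.

Entropies:
  H(A) = 2.5850 bits
  H(B) = 1.5312 bits
  H(C) = 2.4166 bits
  H(D) = 0.9339 bits

Ranking: A > C > B > D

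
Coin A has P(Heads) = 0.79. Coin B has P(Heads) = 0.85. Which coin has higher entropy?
A

For binary distributions, entropy is maximized at p=0.5 and decreases as p moves toward 0 or 1.

H(A) = H(0.79) = 0.7415 bits
H(B) = H(0.85) = 0.6098 bits

Distribution A (p=0.79) is closer to uniform (p=0.5), so it has higher entropy.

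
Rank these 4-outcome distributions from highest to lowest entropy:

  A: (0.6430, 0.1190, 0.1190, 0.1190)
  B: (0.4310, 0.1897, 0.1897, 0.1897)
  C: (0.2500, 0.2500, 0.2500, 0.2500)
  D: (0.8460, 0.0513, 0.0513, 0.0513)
C > B > A > D

Key insight: Entropy is maximized by uniform distributions and minimized by concentrated distributions.

Entropies:
  H(A) = 1.5060 bits
  H(B) = 1.8881 bits
  H(C) = 2.0000 bits
  H(D) = 0.8638 bits

Ranking: C > B > A > D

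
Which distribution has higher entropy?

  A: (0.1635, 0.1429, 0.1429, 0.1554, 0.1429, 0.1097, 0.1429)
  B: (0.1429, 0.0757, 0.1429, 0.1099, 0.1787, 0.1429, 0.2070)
A

Both distributions are close to uniform, making this a harder comparison.

H(A) = 2.7985 bits
H(B) = 2.7497 bits

The distribution closer to uniform has higher entropy.
Answer: A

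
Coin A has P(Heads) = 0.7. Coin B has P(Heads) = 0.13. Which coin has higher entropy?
A

For binary distributions, entropy is maximized at p=0.5 and decreases as p moves toward 0 or 1.

H(A) = H(0.7) = 0.8813 bits
H(B) = H(0.13) = 0.5574 bits

Distribution A (p=0.7) is closer to uniform (p=0.5), so it has higher entropy.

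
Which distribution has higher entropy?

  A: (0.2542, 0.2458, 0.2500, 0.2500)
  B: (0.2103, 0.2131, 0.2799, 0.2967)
A

Both distributions are close to uniform, making this a harder comparison.

H(A) = 1.9999 bits
H(B) = 1.9827 bits

The distribution closer to uniform has higher entropy.
Answer: A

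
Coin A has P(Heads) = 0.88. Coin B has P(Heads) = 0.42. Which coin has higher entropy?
B

For binary distributions, entropy is maximized at p=0.5 and decreases as p moves toward 0 or 1.

H(A) = H(0.88) = 0.5294 bits
H(B) = H(0.42) = 0.9815 bits

Distribution B (p=0.42) is closer to uniform (p=0.5), so it has higher entropy.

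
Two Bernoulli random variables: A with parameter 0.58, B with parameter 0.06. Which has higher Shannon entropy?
A

For binary distributions, entropy is maximized at p=0.5 and decreases as p moves toward 0 or 1.

H(A) = H(0.58) = 0.9815 bits
H(B) = H(0.06) = 0.3274 bits

Distribution A (p=0.58) is closer to uniform (p=0.5), so it has higher entropy.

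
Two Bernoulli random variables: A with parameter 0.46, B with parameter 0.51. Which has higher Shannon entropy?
B

For binary distributions, entropy is maximized at p=0.5 and decreases as p moves toward 0 or 1.

H(A) = H(0.46) = 0.9954 bits
H(B) = H(0.51) = 0.9997 bits

Distribution B (p=0.51) is closer to uniform (p=0.5), so it has higher entropy.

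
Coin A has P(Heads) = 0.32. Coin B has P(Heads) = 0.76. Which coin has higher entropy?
A

For binary distributions, entropy is maximized at p=0.5 and decreases as p moves toward 0 or 1.

H(A) = H(0.32) = 0.9044 bits
H(B) = H(0.76) = 0.7950 bits

Distribution A (p=0.32) is closer to uniform (p=0.5), so it has higher entropy.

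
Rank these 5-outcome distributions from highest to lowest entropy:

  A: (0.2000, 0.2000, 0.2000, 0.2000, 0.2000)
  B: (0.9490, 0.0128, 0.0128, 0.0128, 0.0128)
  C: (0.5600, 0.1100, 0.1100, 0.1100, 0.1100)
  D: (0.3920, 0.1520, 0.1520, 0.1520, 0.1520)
A > D > C > B

Key insight: Entropy is maximized by uniform distributions and minimized by concentrated distributions.

Entropies:
  H(A) = 2.3219 bits
  H(B) = 0.3926 bits
  H(C) = 1.8696 bits
  H(D) = 2.1821 bits

Ranking: A > D > C > B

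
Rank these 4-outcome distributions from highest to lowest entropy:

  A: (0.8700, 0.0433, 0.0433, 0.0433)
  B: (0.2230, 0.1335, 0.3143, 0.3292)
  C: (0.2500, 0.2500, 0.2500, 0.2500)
C > B > A

Key insight: Entropy is maximized by uniform distributions and minimized by concentrated distributions.

- Uniform distributions have maximum entropy log₂(4) = 2.0000 bits
- The more "peaked" or concentrated a distribution, the lower its entropy

Entropies:
  H(A) = 0.7635 bits
  H(B) = 1.9231 bits
  H(C) = 2.0000 bits

Ranking: C > B > A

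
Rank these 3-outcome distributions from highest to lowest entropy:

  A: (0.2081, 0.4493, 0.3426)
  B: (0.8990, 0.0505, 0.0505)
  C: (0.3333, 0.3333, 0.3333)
C > A > B

Key insight: Entropy is maximized by uniform distributions and minimized by concentrated distributions.

- Uniform distributions have maximum entropy log₂(3) = 1.5850 bits
- The more "peaked" or concentrated a distribution, the lower its entropy

Entropies:
  H(A) = 1.5193 bits
  H(B) = 0.5732 bits
  H(C) = 1.5850 bits

Ranking: C > A > B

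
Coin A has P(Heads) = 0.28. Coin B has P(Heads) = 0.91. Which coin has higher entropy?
A

For binary distributions, entropy is maximized at p=0.5 and decreases as p moves toward 0 or 1.

H(A) = H(0.28) = 0.8555 bits
H(B) = H(0.91) = 0.4365 bits

Distribution A (p=0.28) is closer to uniform (p=0.5), so it has higher entropy.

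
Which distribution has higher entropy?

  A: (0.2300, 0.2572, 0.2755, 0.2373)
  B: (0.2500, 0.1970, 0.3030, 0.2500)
A

Both distributions are close to uniform, making this a harder comparison.

H(A) = 1.9964 bits
H(B) = 1.9836 bits

The distribution closer to uniform has higher entropy.
Answer: A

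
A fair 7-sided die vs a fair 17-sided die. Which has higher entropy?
17-sided die

Both are uniform distributions; for uniform over n outcomes, H = log₂(n). H(7-sided) = log₂(7) = 2.807 bits and H(17-sided) = log₂(17) = 4.087 bits. More outcomes in a uniform distribution means higher entropy.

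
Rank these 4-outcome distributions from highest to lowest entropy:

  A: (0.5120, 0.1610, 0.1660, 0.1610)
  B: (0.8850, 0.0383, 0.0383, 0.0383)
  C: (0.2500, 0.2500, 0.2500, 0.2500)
C > A > B

Key insight: Entropy is maximized by uniform distributions and minimized by concentrated distributions.

- Uniform distributions have maximum entropy log₂(4) = 2.0000 bits
- The more "peaked" or concentrated a distribution, the lower its entropy

Entropies:
  H(A) = 1.7729 bits
  H(B) = 0.6971 bits
  H(C) = 2.0000 bits

Ranking: C > A > B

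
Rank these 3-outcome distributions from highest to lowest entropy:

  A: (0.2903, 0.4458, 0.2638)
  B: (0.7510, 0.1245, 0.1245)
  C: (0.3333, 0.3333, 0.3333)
C > A > B

Key insight: Entropy is maximized by uniform distributions and minimized by concentrated distributions.

- Uniform distributions have maximum entropy log₂(3) = 1.5850 bits
- The more "peaked" or concentrated a distribution, the lower its entropy

Entropies:
  H(A) = 1.5448 bits
  H(B) = 1.0587 bits
  H(C) = 1.5850 bits

Ranking: C > A > B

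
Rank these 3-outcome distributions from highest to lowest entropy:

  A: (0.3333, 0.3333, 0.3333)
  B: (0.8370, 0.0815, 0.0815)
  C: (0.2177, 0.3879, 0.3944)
A > C > B

Key insight: Entropy is maximized by uniform distributions and minimized by concentrated distributions.

- Uniform distributions have maximum entropy log₂(3) = 1.5850 bits
- The more "peaked" or concentrated a distribution, the lower its entropy

Entropies:
  H(A) = 1.5850 bits
  H(B) = 0.8044 bits
  H(C) = 1.5382 bits

Ranking: A > C > B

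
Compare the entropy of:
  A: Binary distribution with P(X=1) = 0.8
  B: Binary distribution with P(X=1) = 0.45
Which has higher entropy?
B

For binary distributions, entropy is maximized at p=0.5 and decreases as p moves toward 0 or 1.

H(A) = H(0.8) = 0.7219 bits
H(B) = H(0.45) = 0.9928 bits

Distribution B (p=0.45) is closer to uniform (p=0.5), so it has higher entropy.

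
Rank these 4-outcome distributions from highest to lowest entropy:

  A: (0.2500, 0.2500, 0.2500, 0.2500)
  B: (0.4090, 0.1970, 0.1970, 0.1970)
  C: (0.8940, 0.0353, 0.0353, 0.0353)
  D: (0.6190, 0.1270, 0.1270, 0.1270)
A > B > D > C

Key insight: Entropy is maximized by uniform distributions and minimized by concentrated distributions.

Entropies:
  H(A) = 2.0000 bits
  H(B) = 1.9127 bits
  H(C) = 0.6557 bits
  H(D) = 1.5626 bits

Ranking: A > B > D > C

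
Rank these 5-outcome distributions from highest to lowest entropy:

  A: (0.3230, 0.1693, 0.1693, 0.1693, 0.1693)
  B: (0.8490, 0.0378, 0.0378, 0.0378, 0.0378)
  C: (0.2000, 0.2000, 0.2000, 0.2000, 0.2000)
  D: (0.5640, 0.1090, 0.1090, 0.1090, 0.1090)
C > A > D > B

Key insight: Entropy is maximized by uniform distributions and minimized by concentrated distributions.

Entropies:
  H(A) = 2.2616 bits
  H(B) = 0.9143 bits
  H(C) = 2.3219 bits
  H(D) = 1.8601 bits

Ranking: C > A > D > B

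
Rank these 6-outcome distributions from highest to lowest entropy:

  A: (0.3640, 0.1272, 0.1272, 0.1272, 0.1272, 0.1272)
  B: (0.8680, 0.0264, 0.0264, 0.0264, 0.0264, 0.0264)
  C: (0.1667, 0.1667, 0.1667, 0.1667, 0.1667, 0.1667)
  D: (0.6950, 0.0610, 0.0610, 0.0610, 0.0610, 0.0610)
C > A > D > B

Key insight: Entropy is maximized by uniform distributions and minimized by concentrated distributions.

Entropies:
  H(A) = 2.4227 bits
  H(B) = 0.8694 bits
  H(C) = 2.5850 bits
  H(D) = 1.5955 bits

Ranking: C > A > D > B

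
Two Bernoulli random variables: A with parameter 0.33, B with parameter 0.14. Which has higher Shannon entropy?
A

For binary distributions, entropy is maximized at p=0.5 and decreases as p moves toward 0 or 1.

H(A) = H(0.33) = 0.9149 bits
H(B) = H(0.14) = 0.5842 bits

Distribution A (p=0.33) is closer to uniform (p=0.5), so it has higher entropy.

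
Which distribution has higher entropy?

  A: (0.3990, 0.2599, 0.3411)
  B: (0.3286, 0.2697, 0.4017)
B

Both distributions are close to uniform, making this a harder comparison.

H(A) = 1.5634 bits
H(B) = 1.5660 bits

The distribution closer to uniform has higher entropy.
Answer: B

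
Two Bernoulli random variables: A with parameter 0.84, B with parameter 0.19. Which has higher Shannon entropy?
B

For binary distributions, entropy is maximized at p=0.5 and decreases as p moves toward 0 or 1.

H(A) = H(0.84) = 0.6343 bits
H(B) = H(0.19) = 0.7015 bits

Distribution B (p=0.19) is closer to uniform (p=0.5), so it has higher entropy.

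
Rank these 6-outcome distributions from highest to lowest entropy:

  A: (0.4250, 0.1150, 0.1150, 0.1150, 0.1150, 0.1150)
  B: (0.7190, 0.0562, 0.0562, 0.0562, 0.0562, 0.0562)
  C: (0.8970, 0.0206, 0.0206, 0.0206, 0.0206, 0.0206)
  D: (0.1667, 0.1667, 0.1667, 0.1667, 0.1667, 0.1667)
D > A > B > C

Key insight: Entropy is maximized by uniform distributions and minimized by concentrated distributions.

Entropies:
  H(A) = 2.3188 bits
  H(B) = 1.5093 bits
  H(C) = 0.7176 bits
  H(D) = 2.5850 bits

Ranking: D > A > B > C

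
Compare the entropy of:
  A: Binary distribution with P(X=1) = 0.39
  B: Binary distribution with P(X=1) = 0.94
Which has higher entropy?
A

For binary distributions, entropy is maximized at p=0.5 and decreases as p moves toward 0 or 1.

H(A) = H(0.39) = 0.9648 bits
H(B) = H(0.94) = 0.3274 bits

Distribution A (p=0.39) is closer to uniform (p=0.5), so it has higher entropy.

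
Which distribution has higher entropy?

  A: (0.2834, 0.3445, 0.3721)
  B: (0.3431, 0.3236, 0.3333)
B

Both distributions are close to uniform, making this a harder comparison.

H(A) = 1.5759 bits
H(B) = 1.5846 bits

The distribution closer to uniform has higher entropy.
Answer: B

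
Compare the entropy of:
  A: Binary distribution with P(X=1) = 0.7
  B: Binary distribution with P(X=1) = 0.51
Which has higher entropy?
B

For binary distributions, entropy is maximized at p=0.5 and decreases as p moves toward 0 or 1.

H(A) = H(0.7) = 0.8813 bits
H(B) = H(0.51) = 0.9997 bits

Distribution B (p=0.51) is closer to uniform (p=0.5), so it has higher entropy.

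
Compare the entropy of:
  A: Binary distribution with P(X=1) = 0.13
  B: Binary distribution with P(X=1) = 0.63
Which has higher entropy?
B

For binary distributions, entropy is maximized at p=0.5 and decreases as p moves toward 0 or 1.

H(A) = H(0.13) = 0.5574 bits
H(B) = H(0.63) = 0.9507 bits

Distribution B (p=0.63) is closer to uniform (p=0.5), so it has higher entropy.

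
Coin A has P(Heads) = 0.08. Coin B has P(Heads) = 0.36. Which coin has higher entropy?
B

For binary distributions, entropy is maximized at p=0.5 and decreases as p moves toward 0 or 1.

H(A) = H(0.08) = 0.4022 bits
H(B) = H(0.36) = 0.9427 bits

Distribution B (p=0.36) is closer to uniform (p=0.5), so it has higher entropy.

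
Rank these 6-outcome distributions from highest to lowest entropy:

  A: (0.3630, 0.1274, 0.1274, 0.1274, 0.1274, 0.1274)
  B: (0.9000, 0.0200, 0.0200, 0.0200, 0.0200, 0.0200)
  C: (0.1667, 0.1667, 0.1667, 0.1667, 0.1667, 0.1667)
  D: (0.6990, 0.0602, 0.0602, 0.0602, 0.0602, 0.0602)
C > A > D > B

Key insight: Entropy is maximized by uniform distributions and minimized by concentrated distributions.

Entropies:
  H(A) = 2.4242 bits
  H(B) = 0.7012 bits
  H(C) = 2.5850 bits
  H(D) = 1.5814 bits

Ranking: C > A > D > B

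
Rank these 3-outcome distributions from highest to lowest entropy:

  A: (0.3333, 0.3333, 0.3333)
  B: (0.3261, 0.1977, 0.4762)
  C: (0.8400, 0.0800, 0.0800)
A > B > C

Key insight: Entropy is maximized by uniform distributions and minimized by concentrated distributions.

- Uniform distributions have maximum entropy log₂(3) = 1.5850 bits
- The more "peaked" or concentrated a distribution, the lower its entropy

Entropies:
  H(A) = 1.5850 bits
  H(B) = 1.4992 bits
  H(C) = 0.7943 bits

Ranking: A > B > C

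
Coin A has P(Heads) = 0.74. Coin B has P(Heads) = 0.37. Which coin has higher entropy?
B

For binary distributions, entropy is maximized at p=0.5 and decreases as p moves toward 0 or 1.

H(A) = H(0.74) = 0.8267 bits
H(B) = H(0.37) = 0.9507 bits

Distribution B (p=0.37) is closer to uniform (p=0.5), so it has higher entropy.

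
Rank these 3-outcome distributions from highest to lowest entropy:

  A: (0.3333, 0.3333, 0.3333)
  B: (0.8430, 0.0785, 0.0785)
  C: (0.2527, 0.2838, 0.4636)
A > C > B

Key insight: Entropy is maximized by uniform distributions and minimized by concentrated distributions.

- Uniform distributions have maximum entropy log₂(3) = 1.5850 bits
- The more "peaked" or concentrated a distribution, the lower its entropy

Entropies:
  H(A) = 1.5850 bits
  H(B) = 0.7841 bits
  H(C) = 1.5313 bits

Ranking: A > C > B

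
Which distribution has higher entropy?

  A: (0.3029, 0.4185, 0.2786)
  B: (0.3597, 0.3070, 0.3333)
B

Both distributions are close to uniform, making this a harder comparison.

H(A) = 1.5615 bits
H(B) = 1.5820 bits

The distribution closer to uniform has higher entropy.
Answer: B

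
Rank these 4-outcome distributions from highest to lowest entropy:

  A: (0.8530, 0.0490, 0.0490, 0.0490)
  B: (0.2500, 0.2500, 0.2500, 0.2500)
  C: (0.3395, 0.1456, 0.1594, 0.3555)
B > C > A

Key insight: Entropy is maximized by uniform distributions and minimized by concentrated distributions.

- Uniform distributions have maximum entropy log₂(4) = 2.0000 bits
- The more "peaked" or concentrated a distribution, the lower its entropy

Entropies:
  H(A) = 0.8353 bits
  H(B) = 2.0000 bits
  H(C) = 1.8866 bits

Ranking: B > C > A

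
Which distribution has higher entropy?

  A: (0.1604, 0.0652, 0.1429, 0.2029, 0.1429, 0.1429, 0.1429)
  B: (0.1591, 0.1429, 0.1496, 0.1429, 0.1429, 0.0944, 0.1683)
B

Both distributions are close to uniform, making this a harder comparison.

H(A) = 2.7515 bits
H(B) = 2.7893 bits

The distribution closer to uniform has higher entropy.
Answer: B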